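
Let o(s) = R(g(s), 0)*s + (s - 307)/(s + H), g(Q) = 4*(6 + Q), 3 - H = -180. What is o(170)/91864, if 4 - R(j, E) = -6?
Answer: 599963/32427992 ≈ 0.018501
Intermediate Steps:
H = 183 (H = 3 - 1*(-180) = 3 + 180 = 183)
g(Q) = 24 + 4*Q
R(j, E) = 10 (R(j, E) = 4 - 1*(-6) = 4 + 6 = 10)
o(s) = 10*s + (-307 + s)/(183 + s) (o(s) = 10*s + (s - 307)/(s + 183) = 10*s + (-307 + s)/(183 + s))
o(170)/91864 = ((-307 + 10*170**2 + 1831*170)/(183 + 170))/91864 = ((-307 + 10*28900 + 311270)/353)*(1/91864) = ((-307 + 289000 + 311270)/353)*(1/91864) = ((1/353)*599963)*(1/91864) = (599963/353)*(1/91864) = 599963/32427992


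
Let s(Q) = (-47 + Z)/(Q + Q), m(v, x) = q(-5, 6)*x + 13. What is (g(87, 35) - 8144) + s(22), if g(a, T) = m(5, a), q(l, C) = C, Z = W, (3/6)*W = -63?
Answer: -334969/44 ≈ -7612.9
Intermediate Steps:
W = -126 (W = 2*(-63) = -126)
Z = -126
m(v, x) = 13 + 6*x (m(v, x) = 6*x + 13 = 13 + 6*x)
s(Q) = -173/(2*Q) (s(Q) = (-47 - 126)/(Q + Q) = -173*1/(2*Q) = -173/(2*Q))
g(a, T) = 13 + 6*a
(g(87, 35) - 8144) + s(22) = ((13 + 6*87) - 8144) - 173/2/22 = ((13 + 522) - 8144) - 173/2*1/22 = (535 - 8144) - 173/44 = -7609 - 173/44 = -334969/44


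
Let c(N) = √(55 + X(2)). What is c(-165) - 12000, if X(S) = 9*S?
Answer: -12000 + √73 ≈ -11991.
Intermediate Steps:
c(N) = √73 (c(N) = √(55 + 9*2) = √(55 + 18) = √73)
c(-165) - 12000 = √73 - 12000 = -12000 + √73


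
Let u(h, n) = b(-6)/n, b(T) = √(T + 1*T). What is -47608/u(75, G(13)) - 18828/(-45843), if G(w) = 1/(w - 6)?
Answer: 6276/15281 + 23804*I*√3/21 ≈ 0.41071 + 1963.3*I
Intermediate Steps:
b(T) = √2*√T (b(T) = √(T + T) = √(2*T) = √2*√T)
G(w) = 1/(-6 + w)
u(h, n) = 2*I*√3/n (u(h, n) = (√2*√(-6))/n = (√2*(I*√6))/n = (2*I*√3)/n = 2*I*√3/n)
-47608/u(75, G(13)) - 18828/(-45843) = -47608*(-I*√3/(6*(-6 + 13))) - 18828/(-45843) = -47608*(-I*√3/42) - 18828*(-1/45843) = -47608*(-I*√3/42) + 6276/15281 = -(-23804)*I*√3/21 + 6276/15281 = 23804*I*√3/21 + 6276/15281 = 6276/15281 + 23804*I*√3/21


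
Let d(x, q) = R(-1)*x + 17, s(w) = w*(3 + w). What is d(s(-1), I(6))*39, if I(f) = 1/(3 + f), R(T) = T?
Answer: 741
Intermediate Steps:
d(x, q) = 17 - x (d(x, q) = -x + 17 = 17 - x)
d(s(-1), I(6))*39 = (17 - (-1)*(3 - 1))*39 = (17 - (-1)*2)*39 = (17 - 1*(-2))*39 = (17 + 2)*39 = 19*39 = 741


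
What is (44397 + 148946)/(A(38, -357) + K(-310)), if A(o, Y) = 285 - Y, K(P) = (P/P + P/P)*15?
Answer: 193343/672 ≈ 287.71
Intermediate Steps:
K(P) = 30 (K(P) = (1 + 1)*15 = 2*15 = 30)
(44397 + 148946)/(A(38, -357) + K(-310)) = (44397 + 148946)/((285 - 1*(-357)) + 30) = 193343/((285 + 357) + 30) = 193343/(642 + 30) = 193343/672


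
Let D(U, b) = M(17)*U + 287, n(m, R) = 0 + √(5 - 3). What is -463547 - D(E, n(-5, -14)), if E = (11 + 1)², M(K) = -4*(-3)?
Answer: -465562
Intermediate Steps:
M(K) = 12
E = 144 (E = 12² = 144)
n(m, R) = √2 (n(m, R) = 0 + √2 = √2)
D(U, b) = 287 + 12*U (D(U, b) = 12*U + 287 = 287 + 12*U)
-463547 - D(E, n(-5, -14)) = -463547 - (287 + 12*144) = -463547 - (287 + 1728) = -463547 - 1*2015 = -463547 - 2015 = -465562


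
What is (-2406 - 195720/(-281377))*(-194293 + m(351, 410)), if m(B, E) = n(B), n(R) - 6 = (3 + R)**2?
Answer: 46679389475082/281377 ≈ 1.6590e+8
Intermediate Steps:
n(R) = 6 + (3 + R)**2
m(B, E) = 6 + (3 + B)**2
(-2406 - 195720/(-281377))*(-194293 + m(351, 410)) = (-2406 - 195720/(-281377))*(-194293 + (6 + (3 + 351)**2)) = (-2406 - 195720*(-1/281377))*(-194293 + (6 + 354**2)) = (-2406 + 195720/281377)*(-194293 + (6 + 125316)) = -676797342*(-194293 + 125322)/281377 = -676797342/281377*(-68971) = 46679389475082/281377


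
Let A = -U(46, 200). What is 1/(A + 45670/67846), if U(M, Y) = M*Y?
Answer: -33923/312068765 ≈ -0.00010870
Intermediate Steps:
A = -9200 (A = -46*200 = -1*9200 = -9200)
1/(A + 45670/67846) = 1/(-9200 + 45670/67846) = 1/(-9200 + 45670*(1/67846)) = 1/(-9200 + 22835/33923) = 1/(-312068765/33923) = -33923/312068765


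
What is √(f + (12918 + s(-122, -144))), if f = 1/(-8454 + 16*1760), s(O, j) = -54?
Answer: √4995431292410/19706 ≈ 113.42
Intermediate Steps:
f = 1/19706 (f = 1/(-8454 + 28160) = 1/19706 ≈ 5.0746e-5)
√(f + (12918 + s(-122, -144))) = √(1/19706 + (12918 - 54)) = √(1/19706 + 12864) = √(253497985/19706) = √4995431292410/19706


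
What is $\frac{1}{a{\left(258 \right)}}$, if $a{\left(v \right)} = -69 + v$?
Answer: $\frac{1}{189} \approx 0.005291$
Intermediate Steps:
$\frac{1}{a{\left(258 \right)}} = \frac{1}{-69 + 258} = \frac{1}{189}$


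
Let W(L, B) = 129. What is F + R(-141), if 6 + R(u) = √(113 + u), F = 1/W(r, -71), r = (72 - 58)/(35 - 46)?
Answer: -773/129 + 2*I*√7 ≈ -5.9922 + 5.2915*I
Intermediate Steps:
r = -14/11 (r = 14/(-11) = 14*(-1/11) = -14/11 ≈ -1.2727)
F = 1/129 ≈ 0.0077519
R(u) = -6 + √(113 + u)
F + R(-141) = 1/129 + (-6 + √(113 - 141)) = 1/129 + (-6 + √(-28)) = 1/129 + (-6 + 2*I*√7) = -773/129 + 2*I*√7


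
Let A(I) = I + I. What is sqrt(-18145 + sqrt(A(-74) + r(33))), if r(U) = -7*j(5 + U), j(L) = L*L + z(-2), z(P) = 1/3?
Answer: sqrt(-163305 + 15*I*sqrt(3693))/3 ≈ 0.37595 + 134.7*I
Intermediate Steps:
A(I) = 2*I
z(P) = 1/3
j(L) = 1/3 + L**2 (j(L) = L*L + 1/3 = L**2 + 1/3 = 1/3 + L**2)
r(U) = -7/3 - 7*(5 + U)**2 (r(U) = -7*(1/3 + (5 + U)**2) = -7/3 - 7*(5 + U)**2)
sqrt(-18145 + sqrt(A(-74) + r(33))) = sqrt(-18145 + sqrt(2*(-74) + (-7/3 - 7*(5 + 33)**2))) = sqrt(-18145 + sqrt(-148 + (-7/3 - 7*38**2))) = sqrt(-18145 + sqrt(-148 + (-7/3 - 7*1444))) = sqrt(-18145 + sqrt(-148 + (-7/3 - 10108))) = sqrt(-18145 + sqrt(-148 - 30331/3)) = sqrt(-18145 + sqrt(-30775/3)) = sqrt(-18145 + 5*I*sqrt(3693)/3)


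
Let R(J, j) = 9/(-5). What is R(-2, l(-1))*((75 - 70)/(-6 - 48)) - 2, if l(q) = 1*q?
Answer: -11/6 ≈ -1.8333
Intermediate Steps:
l(q) = q
R(J, j) = -9/5 (R(J, j) = 9*(-⅕) = -9/5)
R(-2, l(-1))*((75 - 70)/(-6 - 48)) - 2 = -9*(75 - 70)/(5*(-6 - 48)) - 2 = -9/(-54) - 2 = -9*(-1)/54 - 2 = -9/5*(-5/54) - 2 = ⅙ - 2 = -11/6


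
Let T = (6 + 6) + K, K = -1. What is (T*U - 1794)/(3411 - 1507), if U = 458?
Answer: 811/476 ≈ 1.7038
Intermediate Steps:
T = 11 (T = (6 + 6) - 1 = 12 - 1 = 11)
(T*U - 1794)/(3411 - 1507) = (11*458 - 1794)/(3411 - 1507) = (5038 - 1794)/1904 = 3244*(1/1904) = 811/476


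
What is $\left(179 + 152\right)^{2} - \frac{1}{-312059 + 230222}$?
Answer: $\frac{8966143558}{81837} \approx 1.0956 \cdot 10^{5}$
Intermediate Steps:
$\left(179 + 152\right)^{2} - \frac{1}{-312059 + 230222} = 331^{2} - \frac{1}{-81837} = 109561 - - \frac{1}{81837} = 109561 + \frac{1}{81837} = \frac{8966143558}{81837}$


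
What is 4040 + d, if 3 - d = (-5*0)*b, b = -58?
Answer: 4043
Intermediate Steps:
d = 3 (d = 3 - (-5*0)*(-58) = 3 - 0*(-58) = 3 - 1*0 = 3 + 0 = 3)
4040 + d = 4040 + 3 = 4043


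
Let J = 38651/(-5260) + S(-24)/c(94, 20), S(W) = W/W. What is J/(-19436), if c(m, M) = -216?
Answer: 2088469/5520601440 ≈ 0.00037830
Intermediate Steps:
S(W) = 1
J = -2088469/284040 (J = 38651/(-5260) + 1/(-216) = 38651*(-1/5260) + 1*(-1/216) = -38651/5260 - 1/216 = -2088469/284040 ≈ -7.3527)
J/(-19436) = -2088469/284040/(-19436) = -2088469/284040*(-1/19436) = 2088469/5520601440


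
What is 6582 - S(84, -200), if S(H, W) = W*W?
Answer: -33418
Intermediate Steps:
S(H, W) = W²
6582 - S(84, -200) = 6582 - 1*(-200)² = 6582 - 1*40000 = 6582 - 40000 = -33418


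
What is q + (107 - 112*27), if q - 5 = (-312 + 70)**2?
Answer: 55652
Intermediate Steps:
q = 58569 (q = 5 + (-312 + 70)**2 = 5 + (-242)**2 = 5 + 58564 = 58569)
q + (107 - 112*27) = 58569 + (107 - 112*27) = 58569 + (107 - 3024) = 58569 - 2917 = 55652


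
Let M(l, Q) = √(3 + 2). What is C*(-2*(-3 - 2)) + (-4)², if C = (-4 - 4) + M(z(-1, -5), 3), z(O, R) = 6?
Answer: -64 + 10*√5 ≈ -41.639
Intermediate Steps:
M(l, Q) = √5
C = -8 + √5 (C = (-4 - 4) + √5 = -8 + √5 ≈ -5.7639)
C*(-2*(-3 - 2)) + (-4)² = (-8 + √5)*(-2*(-3 - 2)) + (-4)² = (-8 + √5)*(-2*(-5)) + 16 = (-8 + √5)*10 + 16 = (-80 + 10*√5) + 16 = -64 + 10*√5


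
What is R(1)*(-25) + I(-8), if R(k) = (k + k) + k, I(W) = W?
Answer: -83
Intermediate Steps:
R(k) = 3*k (R(k) = 2*k + k = 3*k)
R(1)*(-25) + I(-8) = (3*1)*(-25) - 8 = 3*(-25) - 8 = -75 - 8 = -83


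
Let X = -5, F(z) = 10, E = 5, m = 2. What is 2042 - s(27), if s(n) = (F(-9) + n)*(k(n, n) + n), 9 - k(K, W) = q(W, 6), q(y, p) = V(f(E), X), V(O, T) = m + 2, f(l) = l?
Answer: 858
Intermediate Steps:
V(O, T) = 4 (V(O, T) = 2 + 2 = 4)
q(y, p) = 4
k(K, W) = 5 (k(K, W) = 9 - 1*4 = 9 - 4 = 5)
s(n) = (5 + n)*(10 + n) (s(n) = (10 + n)*(5 + n) = (5 + n)*(10 + n))
2042 - s(27) = 2042 - (50 + 27² + 15*27) = 2042 - (50 + 729 + 405) = 2042 - 1*1184 = 2042 - 1184 = 858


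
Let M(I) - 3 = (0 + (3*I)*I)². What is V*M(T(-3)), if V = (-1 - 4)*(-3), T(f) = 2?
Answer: 2205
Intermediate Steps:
M(I) = 3 + 9*I⁴ (M(I) = 3 + (0 + (3*I)*I)² = 3 + (0 + 3*I²)² = 3 + (3*I²)² = 3 + 9*I⁴)
V = 15 (V = -5*(-3) = 15)
V*M(T(-3)) = 15*(3 + 9*2⁴) = 15*(3 + 9*16) = 15*(3 + 144) = 15*147 = 2205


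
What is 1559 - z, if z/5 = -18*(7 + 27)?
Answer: 4619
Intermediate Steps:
z = -3060 (z = 5*(-18*(7 + 27)) = 5*(-18*34) = 5*(-612) = -3060)
1559 - z = 1559 - 1*(-3060) = 1559 + 3060 = 4619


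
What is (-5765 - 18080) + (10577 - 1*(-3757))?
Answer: -9511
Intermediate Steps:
(-5765 - 18080) + (10577 - 1*(-3757)) = -23845 + (10577 + 3757) = -23845 + 14334 = -9511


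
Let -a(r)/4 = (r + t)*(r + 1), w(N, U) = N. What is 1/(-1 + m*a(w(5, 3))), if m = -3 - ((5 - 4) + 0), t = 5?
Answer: 1/959 ≈ 0.0010428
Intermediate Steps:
m = -4 (m = -3 - (1 + 0) = -3 - 1*1 = -3 - 1 = -4)
a(r) = -4*(1 + r)*(5 + r) (a(r) = -4*(r + 5)*(r + 1) = -4*(5 + r)*(1 + r) = -4*(1 + r)*(5 + r))
1/(-1 + m*a(w(5, 3))) = 1/(-1 - 4*(-20 - 24*5 - 4*5²)) = 1/(-1 - 4*(-20 - 120 - 4*25)) = 1/(-1 - 4*(-20 - 120 - 100)) = 1/(-1 - 4*(-240)) = 1/(-1 + 960) = 1/959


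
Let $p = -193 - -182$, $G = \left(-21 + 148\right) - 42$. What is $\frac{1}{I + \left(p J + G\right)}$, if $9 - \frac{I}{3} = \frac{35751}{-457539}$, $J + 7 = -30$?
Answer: $\frac{152513}{79189998} \approx 0.0019259$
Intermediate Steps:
$J = -37$ ($J = -7 - 30 = -37$)
$G = 85$ ($G = 127 - 42 = 85$)
$p = -11$ ($p = -193 + 182 = -11$)
$I = \frac{4153602}{152513}$ ($I = 27 - 3 \frac{35751}{-457539} = 27 - 3 \cdot 35751 \left(- \frac{1}{457539}\right) = 27 - - \frac{35751}{152513} = 27 + \frac{35751}{152513} = \frac{4153602}{152513} \approx 27.234$)
$\frac{1}{I + \left(p J + G\right)} = \frac{1}{\frac{4153602}{152513} + \left(\left(-11\right) \left(-37\right) + 85\right)} = \frac{1}{\frac{4153602}{152513} + \left(407 + 85\right)} = \frac{1}{\frac{4153602}{152513} + 492} = \frac{1}{\frac{79189998}{152513}} = \frac{152513}{79189998}$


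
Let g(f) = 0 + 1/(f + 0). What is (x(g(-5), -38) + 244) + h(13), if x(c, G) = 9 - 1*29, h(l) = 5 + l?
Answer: 242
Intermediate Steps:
g(f) = 1/f (g(f) = 0 + 1/f = 1/f)
x(c, G) = -20 (x(c, G) = 9 - 29 = -20)
(x(g(-5), -38) + 244) + h(13) = (-20 + 244) + (5 + 13) = 224 + 18 = 242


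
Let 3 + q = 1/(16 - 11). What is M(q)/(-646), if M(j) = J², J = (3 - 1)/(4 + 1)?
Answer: -2/8075 ≈ -0.00024768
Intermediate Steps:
q = -14/5 (q = -3 + 1/(16 - 11) = -3 + 1/5 = -3 + ⅕ = -14/5 ≈ -2.8000)
J = ⅖ (J = 2/5 = 2*(⅕) = ⅖ ≈ 0.40000)
M(j) = 4/25 (M(j) = (⅖)² = 4/25)
M(q)/(-646) = (4/25)/(-646) = (4/25)*(-1/646) = -2/8075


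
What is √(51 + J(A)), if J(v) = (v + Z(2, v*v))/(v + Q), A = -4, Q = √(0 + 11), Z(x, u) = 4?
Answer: √51 ≈ 7.1414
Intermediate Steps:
Q = √11 ≈ 3.3166
J(v) = (4 + v)/(v + √11) (J(v) = (v + 4)/(v + √11) = (4 + v)/(v + √11))
√(51 + J(A)) = √(51 + (4 - 4)/(-4 + √11)) = √(51 + 0/(-4 + √11)) = √(51 + 0) = √51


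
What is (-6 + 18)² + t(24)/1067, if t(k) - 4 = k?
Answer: 153676/1067 ≈ 144.03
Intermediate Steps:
t(k) = 4 + k
(-6 + 18)² + t(24)/1067 = (-6 + 18)² + (4 + 24)/1067 = 12² + (1/1067)*28 = 144 + 28/1067 = 153676/1067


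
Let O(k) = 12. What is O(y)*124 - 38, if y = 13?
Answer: 1450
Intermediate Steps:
O(y)*124 - 38 = 12*124 - 38 = 1488 - 38 = 1450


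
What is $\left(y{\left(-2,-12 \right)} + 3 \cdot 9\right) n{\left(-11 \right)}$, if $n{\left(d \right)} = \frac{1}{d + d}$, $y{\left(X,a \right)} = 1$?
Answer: $- \frac{14}{11} \approx -1.2727$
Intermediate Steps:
$n{\left(d \right)} = \frac{1}{2 d}$
$\left(y{\left(-2,-12 \right)} + 3 \cdot 9\right) n{\left(-11 \right)} = \left(1 + 3 \cdot 9\right) \frac{1}{2 \left(-11\right)} = \left(1 + 27\right) \frac{1}{2} \left(- \frac{1}{11}\right) = 28 \left(- \frac{1}{22}\right) = - \frac{14}{11}$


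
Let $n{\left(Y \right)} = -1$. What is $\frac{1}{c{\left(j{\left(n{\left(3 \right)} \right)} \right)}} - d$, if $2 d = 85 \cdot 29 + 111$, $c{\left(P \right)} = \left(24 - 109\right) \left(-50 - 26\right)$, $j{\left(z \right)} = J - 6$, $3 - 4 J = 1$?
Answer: $- \frac{8320479}{6460} \approx -1288.0$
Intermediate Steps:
$J = \frac{1}{2}$ ($J = \frac{3}{4} - \frac{1}{4} = \frac{1}{2} \approx 0.5$)
$j{\left(z \right)} = - \frac{11}{2}$ ($j{\left(z \right)} = \frac{1}{2} - 6 = - \frac{11}{2}$)
$c{\left(P \right)} = 6460$ ($c{\left(P \right)} = \left(-85\right) \left(-76\right) = 6460$)
$d = 1288$ ($d = \frac{85 \cdot 29 + 111}{2} = \frac{2465 + 111}{2} = \frac{1}{2} \cdot 2576 = 1288$)
$\frac{1}{c{\left(j{\left(n{\left(3 \right)} \right)} \right)}} - d = \frac{1}{6460} - 1288 = - \frac{8320479}{6460}$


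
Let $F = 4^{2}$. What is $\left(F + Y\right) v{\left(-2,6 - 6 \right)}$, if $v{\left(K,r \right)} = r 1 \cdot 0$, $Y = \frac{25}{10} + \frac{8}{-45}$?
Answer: $0$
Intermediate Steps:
$Y = \frac{209}{90}$ ($Y = 25 \cdot \frac{1}{10} + 8 \left(- \frac{1}{45}\right) = \frac{5}{2} - \frac{8}{45} = \frac{209}{90} \approx 2.3222$)
$v{\left(K,r \right)} = 0$ ($v{\left(K,r \right)} = r 0 = 0$)
$F = 16$
$\left(F + Y\right) v{\left(-2,6 - 6 \right)} = \left(16 + \frac{209}{90}\right) 0 = \frac{1649}{90} \cdot 0 = 0$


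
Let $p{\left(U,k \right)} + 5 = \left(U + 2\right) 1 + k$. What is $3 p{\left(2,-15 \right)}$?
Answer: $-48$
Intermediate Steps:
$p{\left(U,k \right)} = -3 + U + k$ ($p{\left(U,k \right)} = -5 + \left(\left(U + 2\right) 1 + k\right) = -5 + \left(\left(2 + U\right) 1 + k\right) = -5 + \left(\left(2 + U\right) + k\right) = -5 + \left(2 + U + k\right) = -3 + U + k$)
$3 p{\left(2,-15 \right)} = 3 \left(-3 + 2 - 15\right) = 3 \left(-16\right) = -48$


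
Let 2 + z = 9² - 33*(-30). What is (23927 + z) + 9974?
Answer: 34970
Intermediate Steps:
z = 1069 (z = -2 + (9² - 33*(-30)) = -2 + (81 + 990) = -2 + 1071 = 1069)
(23927 + z) + 9974 = (23927 + 1069) + 9974 = 24996 + 9974 = 34970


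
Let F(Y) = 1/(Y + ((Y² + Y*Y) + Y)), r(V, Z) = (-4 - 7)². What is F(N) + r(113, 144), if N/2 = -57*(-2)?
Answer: 12635305/104424 ≈ 121.00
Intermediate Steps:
N = 228 (N = 2*(-57*(-2)) = 2*114 = 228)
r(V, Z) = 121 (r(V, Z) = (-11)² = 121)
F(Y) = 1/(2*Y + 2*Y²) (F(Y) = 1/(Y + ((Y² + Y²) + Y)) = 1/(Y + (2*Y² + Y)) = 1/(Y + (Y + 2*Y²)) = 1/(2*Y + 2*Y²))
F(N) + r(113, 144) = (½)/(228*(1 + 228)) + 121 = (½)*(1/228)/229 + 121 = (½)*(1/228)*(1/229) + 121 = 1/104424 + 121 = 12635305/104424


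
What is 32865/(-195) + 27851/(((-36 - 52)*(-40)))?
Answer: -7350257/45760 ≈ -160.63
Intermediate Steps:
32865/(-195) + 27851/(((-36 - 52)*(-40))) = 32865*(-1/195) + 27851/((-88*(-40))) = -2191/13 + 27851/3520 = -7350257/45760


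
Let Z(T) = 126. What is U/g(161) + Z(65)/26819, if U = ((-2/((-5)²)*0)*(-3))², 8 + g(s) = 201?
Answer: 126/26819 ≈ 0.0046982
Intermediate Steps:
g(s) = 193 (g(s) = -8 + 201 = 193)
U = 0 (U = ((-2/25*0)*(-3))² = ((-2*1/25*0)*(-3))² = (-2/25*0*(-3))² = (0*(-3))² = 0² = 0)
U/g(161) + Z(65)/26819 = 0/193 + 126/26819 = 0*(1/193) + 126*(1/26819) = 0 + 126/26819 = 126/26819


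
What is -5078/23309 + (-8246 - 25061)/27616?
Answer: -916586911/643701344 ≈ -1.4239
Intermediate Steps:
-5078/23309 + (-8246 - 25061)/27616 = -5078*1/23309 - 33307*1/27616 = -5078/23309 - 33307/27616 = -916586911/643701344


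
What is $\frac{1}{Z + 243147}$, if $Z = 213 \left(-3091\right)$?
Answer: $- \frac{1}{415236} \approx -2.4083 \cdot 10^{-6}$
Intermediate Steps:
$Z = -658383$
$\frac{1}{Z + 243147} = \frac{1}{-658383 + 243147} = \frac{1}{-415236} = - \frac{1}{415236}$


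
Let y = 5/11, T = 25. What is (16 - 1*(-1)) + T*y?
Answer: 312/11 ≈ 28.364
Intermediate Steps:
y = 5/11 (y = 5*(1/11) = 5/11 ≈ 0.45455)
(16 - 1*(-1)) + T*y = (16 - 1*(-1)) + 25*(5/11) = (16 + 1) + 125/11 = 17 + 125/11 = 312/11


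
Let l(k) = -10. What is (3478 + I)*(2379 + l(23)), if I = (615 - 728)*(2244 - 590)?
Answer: -434531456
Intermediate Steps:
I = -186902 (I = -113*1654 = -186902)
(3478 + I)*(2379 + l(23)) = (3478 - 186902)*(2379 - 10) = -183424*2369 = -434531456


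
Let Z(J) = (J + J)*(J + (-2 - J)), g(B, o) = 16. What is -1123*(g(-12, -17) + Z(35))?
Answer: 139252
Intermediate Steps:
Z(J) = -4*J (Z(J) = (2*J)*(-2) = -4*J)
-1123*(g(-12, -17) + Z(35)) = -1123*(16 - 4*35) = -1123*(16 - 140) = -1123*(-124) = 139252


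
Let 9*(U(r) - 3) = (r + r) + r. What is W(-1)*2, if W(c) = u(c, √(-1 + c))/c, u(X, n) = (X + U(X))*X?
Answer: 10/3 ≈ 3.3333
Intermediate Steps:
U(r) = 3 + r/3 (U(r) = 3 + ((r + r) + r)/9 = 3 + (2*r + r)/9 = 3 + (3*r)/9 = 3 + r/3)
u(X, n) = X*(3 + 4*X/3) (u(X, n) = (X + (3 + X/3))*X = (3 + 4*X/3)*X = X*(3 + 4*X/3))
W(c) = 3 + 4*c/3 (W(c) = (c*(9 + 4*c)/3)/c = 3 + 4*c/3)
W(-1)*2 = (3 + (4/3)*(-1))*2 = (3 - 4/3)*2 = (5/3)*2 = 10/3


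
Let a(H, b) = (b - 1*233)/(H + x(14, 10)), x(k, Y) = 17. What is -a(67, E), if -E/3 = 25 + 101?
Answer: 611/84 ≈ 7.2738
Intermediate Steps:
E = -378 (E = -3*(25 + 101) = -3*126 = -378)
a(H, b) = (-233 + b)/(17 + H) (a(H, b) = (b - 1*233)/(H + 17) = (b - 233)/(17 + H) = (-233 + b)/(17 + H))
-a(67, E) = -(-233 - 378)/(17 + 67) = -(-611)/84 = -1*(-611/84) = 611/84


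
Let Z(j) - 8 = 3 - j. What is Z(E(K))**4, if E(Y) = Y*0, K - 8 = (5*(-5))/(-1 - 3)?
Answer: 14641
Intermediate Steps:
K = 57/4 (K = 8 + (5*(-5))/(-1 - 3) = 8 - 25/(-4) = 8 - 25*(-1/4) = 8 + 25/4 = 57/4 ≈ 14.250)
E(Y) = 0
Z(j) = 11 - j (Z(j) = 8 + (3 - j) = 11 - j)
Z(E(K))**4 = (11 - 1*0)**4 = (11 + 0)**4 = 11**4 = 14641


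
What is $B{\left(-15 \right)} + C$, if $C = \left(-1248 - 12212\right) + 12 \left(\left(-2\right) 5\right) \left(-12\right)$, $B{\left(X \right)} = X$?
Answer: $-12035$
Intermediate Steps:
$C = -12020$ ($C = -13460 + 12 \left(-10\right) \left(-12\right) = -13460 - -1440 = -13460 + 1440 = -12020$)
$B{\left(-15 \right)} + C = -15 - 12020 = -12035$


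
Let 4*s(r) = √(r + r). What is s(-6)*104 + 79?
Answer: 79 + 52*I*√3 ≈ 79.0 + 90.067*I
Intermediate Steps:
s(r) = √2*√r/4 (s(r) = √(r + r)/4 = √(2*r)/4 = (√2*√r)/4 = √2*√r/4)
s(-6)*104 + 79 = (√2*√(-6)/4)*104 + 79 = (√2*(I*√6)/4)*104 + 79 = (I*√3/2)*104 + 79 = 52*I*√3 + 79 = 79 + 52*I*√3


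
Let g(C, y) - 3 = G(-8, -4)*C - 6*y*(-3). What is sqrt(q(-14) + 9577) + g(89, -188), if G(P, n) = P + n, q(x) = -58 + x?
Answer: -4449 + sqrt(9505) ≈ -4351.5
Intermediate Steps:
g(C, y) = 3 - 12*C + 18*y (g(C, y) = 3 + ((-8 - 4)*C - 6*y*(-3)) = 3 + (-12*C + 18*y) = 3 - 12*C + 18*y)
sqrt(q(-14) + 9577) + g(89, -188) = sqrt((-58 - 14) + 9577) + (3 - 12*89 + 18*(-188)) = sqrt(-72 + 9577) + (3 - 1068 - 3384) = sqrt(9505) - 4449 = -4449 + sqrt(9505)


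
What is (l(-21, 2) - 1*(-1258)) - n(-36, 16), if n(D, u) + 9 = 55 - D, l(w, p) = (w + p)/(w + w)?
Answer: 49411/42 ≈ 1176.5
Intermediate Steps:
l(w, p) = (p + w)/(2*w) (l(w, p) = (p + w)/((2*w)) = (p + w)*(1/(2*w)) = (p + w)/(2*w))
n(D, u) = 46 - D (n(D, u) = -9 + (55 - D) = 46 - D)
(l(-21, 2) - 1*(-1258)) - n(-36, 16) = ((1/2)*(2 - 21)/(-21) - 1*(-1258)) - (46 - 1*(-36)) = ((1/2)*(-1/21)*(-19) + 1258) - (46 + 36) = (19/42 + 1258) - 1*82 = 52855/42 - 82 = 49411/42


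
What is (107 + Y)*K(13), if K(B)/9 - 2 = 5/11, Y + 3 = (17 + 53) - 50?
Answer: 30132/11 ≈ 2739.3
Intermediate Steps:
Y = 17 (Y = -3 + ((17 + 53) - 50) = -3 + (70 - 50) = -3 + 20 = 17)
K(B) = 243/11 (K(B) = 18 + 9*(5/11) = 18 + 45/11 = 243/11)
(107 + Y)*K(13) = (107 + 17)*(243/11) = 124*(243/11) = 30132/11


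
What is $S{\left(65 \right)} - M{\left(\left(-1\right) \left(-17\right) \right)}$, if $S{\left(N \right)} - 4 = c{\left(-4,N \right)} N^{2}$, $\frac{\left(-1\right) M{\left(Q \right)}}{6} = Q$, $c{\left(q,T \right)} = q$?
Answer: $-16794$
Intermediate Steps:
$M{\left(Q \right)} = - 6 Q$
$S{\left(N \right)} = 4 - 4 N^{2}$
$S{\left(65 \right)} - M{\left(\left(-1\right) \left(-17\right) \right)} = \left(4 - 4 \cdot 65^{2}\right) - - 6 \left(\left(-1\right) \left(-17\right)\right) = \left(4 - 16900\right) - \left(-6\right) 17 = \left(4 - 16900\right) - -102 = -16896 + 102 = -16794$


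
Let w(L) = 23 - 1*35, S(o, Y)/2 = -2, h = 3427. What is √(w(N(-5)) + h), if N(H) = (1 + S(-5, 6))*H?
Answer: √3415 ≈ 58.438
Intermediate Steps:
S(o, Y) = -4 (S(o, Y) = 2*(-2) = -4)
N(H) = -3*H (N(H) = (1 - 4)*H = -3*H)
w(L) = -12 (w(L) = 23 - 35 = -12)
√(w(N(-5)) + h) = √(-12 + 3427) = √3415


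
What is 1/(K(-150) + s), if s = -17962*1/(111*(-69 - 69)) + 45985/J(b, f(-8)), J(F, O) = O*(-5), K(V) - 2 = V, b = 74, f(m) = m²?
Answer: -490176/142411087 ≈ -0.0034420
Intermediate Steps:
K(V) = 2 + V
J(F, O) = -5*O
s = -69865039/490176 (s = -17962*1/(111*(-69 - 69)) + 45985/((-5*(-8)²)) = -17962/((-138*111)) + 45985/((-5*64)) = -17962/(-15318) + 45985/(-320) = -17962*(-1/15318) + 45985*(-1/320) = 8981/7659 - 9197/64 = -69865039/490176 ≈ -142.53)
1/(K(-150) + s) = 1/((2 - 150) - 69865039/490176) = 1/(-148 - 69865039/490176) = 1/(-142411087/490176) = -490176/142411087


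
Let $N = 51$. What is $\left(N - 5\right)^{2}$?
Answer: $2116$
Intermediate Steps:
$\left(N - 5\right)^{2} = \left(51 - 5\right)^{2} = 46^{2} = 2116$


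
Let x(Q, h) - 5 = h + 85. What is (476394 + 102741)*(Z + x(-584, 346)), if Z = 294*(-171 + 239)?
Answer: 11830569780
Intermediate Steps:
x(Q, h) = 90 + h (x(Q, h) = 5 + (h + 85) = 5 + (85 + h) = 90 + h)
Z = 19992 (Z = 294*68 = 19992)
(476394 + 102741)*(Z + x(-584, 346)) = (476394 + 102741)*(19992 + (90 + 346)) = 579135*(19992 + 436) = 579135*20428 = 11830569780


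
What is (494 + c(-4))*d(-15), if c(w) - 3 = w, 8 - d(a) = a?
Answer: 11339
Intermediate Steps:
d(a) = 8 - a
c(w) = 3 + w
(494 + c(-4))*d(-15) = (494 + (3 - 4))*(8 - 1*(-15)) = (494 - 1)*(8 + 15) = 493*23 = 11339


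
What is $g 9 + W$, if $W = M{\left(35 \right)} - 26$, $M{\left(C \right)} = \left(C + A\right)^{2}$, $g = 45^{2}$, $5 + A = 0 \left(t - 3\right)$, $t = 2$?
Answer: $19099$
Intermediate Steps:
$A = -5$ ($A = -5 + 0 \left(2 - 3\right) = -5 + 0 \left(-1\right) = -5 + 0 = -5$)
$g = 2025$
$M{\left(C \right)} = \left(-5 + C\right)^{2}$ ($M{\left(C \right)} = \left(C - 5\right)^{2} = \left(-5 + C\right)^{2}$)
$W = 874$ ($W = \left(-5 + 35\right)^{2} - 26 = 30^{2} - 26 = 900 - 26 = 874$)
$g 9 + W = 2025 \cdot 9 + 874 = 18225 + 874 = 19099$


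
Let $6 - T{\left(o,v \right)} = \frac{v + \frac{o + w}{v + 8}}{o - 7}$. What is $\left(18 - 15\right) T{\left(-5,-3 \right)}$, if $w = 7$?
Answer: $\frac{347}{20} \approx 17.35$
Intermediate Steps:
$T{\left(o,v \right)} = 6 - \frac{v + \frac{7 + o}{8 + v}}{-7 + o}$ ($T{\left(o,v \right)} = 6 - \frac{v + \frac{o + 7}{v + 8}}{o - 7} = 6 - \frac{v + \frac{7 + o}{8 + v}}{-7 + o}$)
$\left(18 - 15\right) T{\left(-5,-3 \right)} = \left(18 - 15\right) \frac{-343 - \left(-3\right)^{2} - -150 + 47 \left(-5\right) + 6 \left(-5\right) \left(-3\right)}{-56 - -21 + 8 \left(-5\right) - -15} = 3 \frac{-343 - 9 + 150 - 235 + 90}{-56 + 21 - 40 + 15} = 3 \frac{-343 - 9 + 150 - 235 + 90}{-60} = 3 \left(\left(- \frac{1}{60}\right) \left(-347\right)\right) = 3 \cdot \frac{347}{60} = \frac{347}{20}$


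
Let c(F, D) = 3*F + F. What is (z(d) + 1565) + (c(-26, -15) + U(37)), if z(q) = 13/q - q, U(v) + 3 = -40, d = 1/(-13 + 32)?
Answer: 31634/19 ≈ 1664.9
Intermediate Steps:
c(F, D) = 4*F
d = 1/19 ≈ 0.052632
U(v) = -43 (U(v) = -3 - 40 = -43)
z(q) = -q + 13/q
(z(d) + 1565) + (c(-26, -15) + U(37)) = ((-1*1/19 + 13/(1/19)) + 1565) + (4*(-26) - 43) = ((-1/19 + 13*19) + 1565) + (-104 - 43) = ((-1/19 + 247) + 1565) - 147 = (4692/19 + 1565) - 147 = 34427/19 - 147 = 31634/19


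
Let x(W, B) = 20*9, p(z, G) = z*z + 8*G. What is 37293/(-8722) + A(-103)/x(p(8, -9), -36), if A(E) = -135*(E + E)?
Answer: 655128/4361 ≈ 150.22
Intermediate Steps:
A(E) = -270*E
p(z, G) = z² + 8*G
x(W, B) = 180
37293/(-8722) + A(-103)/x(p(8, -9), -36) = 37293/(-8722) - 270*(-103)/180 = 37293*(-1/8722) + 27810*(1/180) = -37293/8722 + 309/2 = 655128/4361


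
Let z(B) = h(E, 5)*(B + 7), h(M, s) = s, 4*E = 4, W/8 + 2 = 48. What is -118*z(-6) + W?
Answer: -222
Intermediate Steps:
W = 368 (W = -16 + 8*48 = -16 + 384 = 368)
E = 1 (E = (¼)*4 = 1)
z(B) = 35 + 5*B (z(B) = 5*(B + 7) = 5*(7 + B) = 35 + 5*B)
-118*z(-6) + W = -118*(35 + 5*(-6)) + 368 = -118*(35 - 30) + 368 = -118*5 + 368 = -590 + 368 = -222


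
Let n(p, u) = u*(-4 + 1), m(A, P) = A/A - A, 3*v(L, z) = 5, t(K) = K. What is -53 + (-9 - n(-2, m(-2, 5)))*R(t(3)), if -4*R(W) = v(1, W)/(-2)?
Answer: -53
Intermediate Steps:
v(L, z) = 5/3 (v(L, z) = (⅓)*5 = 5/3)
m(A, P) = 1 - A
n(p, u) = -3*u (n(p, u) = u*(-3) = -3*u)
R(W) = 5/24 (R(W) = -5/(12*(-2)) = -5*(-1)/(12*2) = -¼*(-⅚) = 5/24)
-53 + (-9 - n(-2, m(-2, 5)))*R(t(3)) = -53 + (-9 - (-3)*(1 - 1*(-2)))*(5/24) = -53 + (-9 - (-3)*(1 + 2))*(5/24) = -53 + (-9 - (-3)*3)*(5/24) = -53 + (-9 - 1*(-9))*(5/24) = -53 + (-9 + 9)*(5/24) = -53 + 0*(5/24) = -53 + 0 = -53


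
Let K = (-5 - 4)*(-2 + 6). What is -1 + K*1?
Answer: -37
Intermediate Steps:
K = -36 (K = -9*4 = -36)
-1 + K*1 = -1 - 36*1 = -1 - 36 = -37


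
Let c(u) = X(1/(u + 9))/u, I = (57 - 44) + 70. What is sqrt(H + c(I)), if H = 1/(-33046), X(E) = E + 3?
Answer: 3*sqrt(16027233217619)/63084814 ≈ 0.19038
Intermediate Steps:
X(E) = 3 + E
I = 83 (I = 13 + 70 = 83)
c(u) = (3 + 1/(9 + u))/u (c(u) = (3 + 1/(u + 9))/u = (3 + 1/(9 + u))/u)
H = -1/33046 ≈ -3.0261e-5
sqrt(H + c(I)) = sqrt(-1/33046 + (28 + 3*83)/(83*(9 + 83))) = sqrt(-1/33046 + (1/83)*(28 + 249)/92) = sqrt(-1/33046 + (1/83)*(1/92)*277) = sqrt(-1/33046 + 277/7636) = sqrt(4573053/126169628) = 3*sqrt(16027233217619)/63084814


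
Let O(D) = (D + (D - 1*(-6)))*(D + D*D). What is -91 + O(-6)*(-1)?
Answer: 89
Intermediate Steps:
O(D) = (6 + 2*D)*(D + D**2) (O(D) = (D + (D + 6))*(D + D**2) = (D + (6 + D))*(D + D**2) = (6 + 2*D)*(D + D**2))
-91 + O(-6)*(-1) = -91 + (2*(-6)*(3 + (-6)**2 + 4*(-6)))*(-1) = -91 + (2*(-6)*(3 + 36 - 24))*(-1) = -91 + (2*(-6)*15)*(-1) = -91 - 180*(-1) = -91 + 180 = 89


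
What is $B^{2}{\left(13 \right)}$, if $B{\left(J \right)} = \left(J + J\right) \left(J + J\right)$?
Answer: $456976$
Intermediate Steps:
$B{\left(J \right)} = 4 J^{2}$ ($B{\left(J \right)} = 2 J 2 J = 4 J^{2}$)
$B^{2}{\left(13 \right)} = \left(4 \cdot 13^{2}\right)^{2} = \left(4 \cdot 169\right)^{2} = 676^{2} = 456976$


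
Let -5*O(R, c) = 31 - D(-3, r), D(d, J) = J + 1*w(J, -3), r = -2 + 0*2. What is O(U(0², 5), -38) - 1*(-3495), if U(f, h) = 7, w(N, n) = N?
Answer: 3488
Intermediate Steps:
r = -2 (r = -2 + 0 = -2)
D(d, J) = 2*J (D(d, J) = J + 1*J = J + J = 2*J)
O(R, c) = -7 (O(R, c) = -(31 - 2*(-2))/5 = -(31 - 1*(-4))/5 = -(31 + 4)/5 = -⅕*35 = -7)
O(U(0², 5), -38) - 1*(-3495) = -7 - 1*(-3495) = -7 + 3495 = 3488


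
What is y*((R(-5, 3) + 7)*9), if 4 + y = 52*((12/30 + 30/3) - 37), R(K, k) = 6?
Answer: -811512/5 ≈ -1.6230e+5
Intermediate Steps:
y = -6936/5 (y = -4 + 52*((12/30 + 30/3) - 37) = -4 + 52*((12*(1/30) + 30*(1/3)) - 37) = -4 + 52*((2/5 + 10) - 37) = -4 + 52*(52/5 - 37) = -4 + 52*(-133/5) = -4 - 6916/5 = -6936/5 ≈ -1387.2)
y*((R(-5, 3) + 7)*9) = -6936*(6 + 7)*9/5 = -90168*9/5 = -6936/5*117 = -811512/5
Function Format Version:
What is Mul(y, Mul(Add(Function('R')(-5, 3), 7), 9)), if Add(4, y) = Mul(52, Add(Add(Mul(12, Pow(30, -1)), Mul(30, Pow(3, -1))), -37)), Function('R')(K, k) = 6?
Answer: Rational(-811512, 5) ≈ -1.6230e+5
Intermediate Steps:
y = Rational(-6936, 5) (y = Add(-4, Mul(52, Add(Add(Mul(12, Pow(30, -1)), Mul(30, Pow(3, -1))), -37))) = Add(-4, Mul(52, Add(Add(Mul(12, Rational(1, 30)), Mul(30, Rational(1, 3))), -37))) = Add(-4, Mul(52, Add(Add(Rational(2, 5), 10), -37))) = Add(-4, Mul(52, Add(Rational(52, 5), -37))) = Add(-4, Mul(52, Rational(-133, 5))) = Add(-4, Rational(-6916, 5)) = Rational(-6936, 5) ≈ -1387.2)
Mul(y, Mul(Add(Function('R')(-5, 3), 7), 9)) = Mul(Rational(-6936, 5), Mul(Add(6, 7), 9)) = Mul(Rational(-6936, 5), Mul(13, 9)) = Mul(Rational(-6936, 5), 117) = Rational(-811512, 5)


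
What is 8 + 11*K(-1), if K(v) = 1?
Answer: 19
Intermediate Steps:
8 + 11*K(-1) = 8 + 11*1 = 8 + 11 = 19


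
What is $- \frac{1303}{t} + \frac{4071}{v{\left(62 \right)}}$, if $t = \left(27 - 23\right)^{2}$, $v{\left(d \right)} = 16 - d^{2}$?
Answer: $- \frac{421085}{5104} \approx -82.501$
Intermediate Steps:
$t = 16$ ($t = 4^{2} = 16$)
$- \frac{1303}{t} + \frac{4071}{v{\left(62 \right)}} = - \frac{1303}{16} + \frac{4071}{16 - 62^{2}} = \left(-1303\right) \frac{1}{16} + \frac{4071}{16 - 3844} = - \frac{1303}{16} + \frac{4071}{16 - 3844} = - \frac{1303}{16} + \frac{4071}{-3828} = - \frac{1303}{16} + 4071 \left(- \frac{1}{3828}\right) = - \frac{1303}{16} - \frac{1357}{1276} = - \frac{421085}{5104}$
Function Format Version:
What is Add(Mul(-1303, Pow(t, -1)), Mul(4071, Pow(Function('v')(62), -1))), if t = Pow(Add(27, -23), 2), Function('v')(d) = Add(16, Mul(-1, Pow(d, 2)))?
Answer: Rational(-421085, 5104) ≈ -82.501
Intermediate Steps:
t = 16 (t = Pow(4, 2) = 16)
Add(Mul(-1303, Pow(t, -1)), Mul(4071, Pow(Function('v')(62), -1))) = Add(Mul(-1303, Pow(16, -1)), Mul(4071, Pow(Add(16, Mul(-1, Pow(62, 2))), -1))) = Add(Mul(-1303, Rational(1, 16)), Mul(4071, Pow(Add(16, Mul(-1, 3844)), -1))) = Add(Rational(-1303, 16), Mul(4071, Pow(Add(16, -3844), -1))) = Add(Rational(-1303, 16), Mul(4071, Pow(-3828, -1))) = Add(Rational(-1303, 16), Mul(4071, Rational(-1, 3828))) = Add(Rational(-1303, 16), Rational(-1357, 1276)) = Rational(-421085, 5104)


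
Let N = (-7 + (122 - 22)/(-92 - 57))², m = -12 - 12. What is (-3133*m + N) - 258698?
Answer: -4072710257/22201 ≈ -1.8345e+5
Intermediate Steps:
m = -24
N = 1306449/22201 (N = (-7 + 100/(-149))² = (-7 + 100*(-1/149))² = (-7 - 100/149)² = (-1143/149)² = 1306449/22201 ≈ 58.846)
(-3133*m + N) - 258698 = (-3133*(-24) + 1306449/22201) - 258698 = (75192 + 1306449/22201) - 258698 = 1670644041/22201 - 258698 = -4072710257/22201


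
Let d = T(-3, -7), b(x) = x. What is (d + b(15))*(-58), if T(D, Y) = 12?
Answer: -1566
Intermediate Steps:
d = 12
(d + b(15))*(-58) = (12 + 15)*(-58) = 27*(-58) = -1566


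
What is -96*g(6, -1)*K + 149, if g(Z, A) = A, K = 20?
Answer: 2069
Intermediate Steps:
-96*g(6, -1)*K + 149 = -(-96)*20 + 149 = -96*(-20) + 149 = 1920 + 149 = 2069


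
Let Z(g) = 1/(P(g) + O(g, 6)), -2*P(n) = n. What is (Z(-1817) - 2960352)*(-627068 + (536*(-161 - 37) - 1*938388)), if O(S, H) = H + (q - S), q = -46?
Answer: 26578270165434560/5371 ≈ 4.9485e+12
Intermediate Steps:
P(n) = -n/2
O(S, H) = -46 + H - S (O(S, H) = H + (-46 - S) = -46 + H - S)
Z(g) = 1/(-40 - 3*g/2) (Z(g) = 1/(-g/2 + (-46 + 6 - g)) = 1/(-g/2 + (-40 - g)) = 1/(-40 - 3*g/2))
(Z(-1817) - 2960352)*(-627068 + (536*(-161 - 37) - 1*938388)) = (-2/(80 + 3*(-1817)) - 2960352)*(-627068 + (536*(-161 - 37) - 1*938388)) = (-2/(80 - 5451) - 2960352)*(-627068 + (536*(-198) - 938388)) = (-2/(-5371) - 2960352)*(-627068 + (-106128 - 938388)) = (-2*(-1/5371) - 2960352)*(-627068 - 1044516) = (2/5371 - 2960352)*(-1671584) = -15900050590/5371*(-1671584) = 26578270165434560/5371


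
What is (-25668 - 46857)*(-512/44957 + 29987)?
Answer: -97772769033675/44957 ≈ -2.1748e+9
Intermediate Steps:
(-25668 - 46857)*(-512/44957 + 29987) = -72525*(-512*1/44957 + 29987) = -72525*(-512/44957 + 29987) = -72525*1348125047/44957 = -97772769033675/44957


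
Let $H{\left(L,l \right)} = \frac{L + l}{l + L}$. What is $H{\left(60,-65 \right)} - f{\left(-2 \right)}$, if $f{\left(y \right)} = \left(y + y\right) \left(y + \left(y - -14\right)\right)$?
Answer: $41$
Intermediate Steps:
$H{\left(L,l \right)} = 1$ ($H{\left(L,l \right)} = \frac{L + l}{L + l} = 1$)
$f{\left(y \right)} = 2 y \left(14 + 2 y\right)$ ($f{\left(y \right)} = 2 y \left(y + \left(y + 14\right)\right) = 2 y \left(y + \left(14 + y\right)\right) = 2 y \left(14 + 2 y\right)$)
$H{\left(60,-65 \right)} - f{\left(-2 \right)} = 1 - 4 \left(-2\right) \left(7 - 2\right) = 1 - 4 \left(-2\right) 5 = 1 - -40 = 1 + 40 = 41$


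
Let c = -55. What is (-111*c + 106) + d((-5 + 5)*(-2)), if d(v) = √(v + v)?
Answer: 6211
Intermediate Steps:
d(v) = √2*√v (d(v) = √(2*v) = √2*√v)
(-111*c + 106) + d((-5 + 5)*(-2)) = (-111*(-55) + 106) + √2*√((-5 + 5)*(-2)) = (6105 + 106) + √2*√(0*(-2)) = 6211 + √2*√0 = 6211 + √2*0 = 6211 + 0 = 6211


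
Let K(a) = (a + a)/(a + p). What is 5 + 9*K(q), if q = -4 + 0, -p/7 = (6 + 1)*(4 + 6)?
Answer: 1271/247 ≈ 5.1458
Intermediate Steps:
p = -490 (p = -7*(6 + 1)*(4 + 6) = -49*10 = -7*70 = -490)
q = -4
K(a) = 2*a/(-490 + a) (K(a) = (a + a)/(a - 490) = (2*a)/(-490 + a) = 2*a/(-490 + a))
5 + 9*K(q) = 5 + 9*(2*(-4)/(-490 - 4)) = 5 + 9*(2*(-4)/(-494)) = 5 + 9*(2*(-4)*(-1/494)) = 5 + 9*(4/247) = 5 + 36/247 = 1271/247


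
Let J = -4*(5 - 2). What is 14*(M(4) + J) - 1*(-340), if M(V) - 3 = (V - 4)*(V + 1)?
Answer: 214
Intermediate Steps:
M(V) = 3 + (1 + V)*(-4 + V) (M(V) = 3 + (V - 4)*(V + 1) = 3 + (-4 + V)*(1 + V) = 3 + (1 + V)*(-4 + V))
J = -12 (J = -4*3 = -12)
14*(M(4) + J) - 1*(-340) = 14*((-1 + 4² - 3*4) - 12) - 1*(-340) = 14*((-1 + 16 - 12) - 12) + 340 = 14*(3 - 12) + 340 = 14*(-9) + 340 = -126 + 340 = 214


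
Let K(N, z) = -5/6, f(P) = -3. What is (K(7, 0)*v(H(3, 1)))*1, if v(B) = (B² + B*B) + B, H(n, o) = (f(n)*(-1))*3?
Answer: -285/2 ≈ -142.50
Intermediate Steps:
K(N, z) = -⅚ (K(N, z) = -5*⅙ = -⅚)
H(n, o) = 9 (H(n, o) = -3*(-1)*3 = 3*3 = 9)
v(B) = B + 2*B² (v(B) = (B² + B²) + B = 2*B² + B = B + 2*B²)
(K(7, 0)*v(H(3, 1)))*1 = -15*(1 + 2*9)/2*1 = -15*(1 + 18)/2*1 = -15*19/2*1 = -⅚*171*1 = -285/2*1 = -285/2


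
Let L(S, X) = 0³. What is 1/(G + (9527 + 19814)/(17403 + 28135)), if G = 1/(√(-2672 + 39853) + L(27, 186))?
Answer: 49678666558898/32006836552417 - 2073709444*√37181/32006836552417 ≈ 1.5396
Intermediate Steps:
L(S, X) = 0
G = √37181/37181 (G = 1/(√(-2672 + 39853) + 0) = 1/(√37181 + 0) = 1/(√37181) = √37181/37181 ≈ 0.0051861)
1/(G + (9527 + 19814)/(17403 + 28135)) = 1/(√37181/37181 + (9527 + 19814)/(17403 + 28135)) = 1/(√37181/37181 + 29341/45538) = 1/(29341/45538 + √37181/37181)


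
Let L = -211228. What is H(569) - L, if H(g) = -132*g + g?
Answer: 136689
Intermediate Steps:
H(g) = -131*g
H(569) - L = -131*569 - 1*(-211228) = -74539 + 211228 = 136689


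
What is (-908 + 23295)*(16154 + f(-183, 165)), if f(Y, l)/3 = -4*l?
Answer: 317313338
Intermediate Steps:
f(Y, l) = -12*l (f(Y, l) = 3*(-4*l) = -12*l)
(-908 + 23295)*(16154 + f(-183, 165)) = (-908 + 23295)*(16154 - 12*165) = 22387*(16154 - 1980) = 22387*14174 = 317313338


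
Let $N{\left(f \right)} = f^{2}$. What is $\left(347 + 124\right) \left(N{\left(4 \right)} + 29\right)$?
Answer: $21195$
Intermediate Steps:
$\left(347 + 124\right) \left(N{\left(4 \right)} + 29\right) = \left(347 + 124\right) \left(4^{2} + 29\right) = 471 \left(16 + 29\right) = 471 \cdot 45 = 21195$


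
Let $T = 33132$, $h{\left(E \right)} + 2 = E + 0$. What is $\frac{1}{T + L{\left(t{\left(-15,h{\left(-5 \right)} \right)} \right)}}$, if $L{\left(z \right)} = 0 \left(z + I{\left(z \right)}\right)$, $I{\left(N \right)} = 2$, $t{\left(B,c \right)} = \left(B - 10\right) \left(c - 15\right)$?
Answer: $\frac{1}{33132} \approx 3.0182 \cdot 10^{-5}$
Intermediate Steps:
$h{\left(E \right)} = -2 + E$ ($h{\left(E \right)} = -2 + \left(E + 0\right) = -2 + E$)
$t{\left(B,c \right)} = \left(-15 + c\right) \left(-10 + B\right)$ ($t{\left(B,c \right)} = \left(-10 + B\right) \left(-15 + c\right) = \left(-15 + c\right) \left(-10 + B\right)$)
$L{\left(z \right)} = 0$ ($L{\left(z \right)} = 0 \left(z + 2\right) = 0 \left(2 + z\right) = 0$)
$\frac{1}{T + L{\left(t{\left(-15,h{\left(-5 \right)} \right)} \right)}} = \frac{1}{33132 + 0} = \frac{1}{33132}$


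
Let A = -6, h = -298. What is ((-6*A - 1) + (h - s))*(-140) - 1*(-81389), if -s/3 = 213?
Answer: 28749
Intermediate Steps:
s = -639 (s = -3*213 = -639)
((-6*A - 1) + (h - s))*(-140) - 1*(-81389) = ((-6*(-6) - 1) + (-298 - 1*(-639)))*(-140) - 1*(-81389) = ((36 - 1) + (-298 + 639))*(-140) + 81389 = (35 + 341)*(-140) + 81389 = 376*(-140) + 81389 = -52640 + 81389 = 28749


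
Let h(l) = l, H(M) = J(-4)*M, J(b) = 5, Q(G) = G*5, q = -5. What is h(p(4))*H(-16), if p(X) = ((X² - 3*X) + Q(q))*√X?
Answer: 3360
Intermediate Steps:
Q(G) = 5*G
p(X) = √X*(-25 + X² - 3*X) (p(X) = ((X² - 3*X) + 5*(-5))*√X = ((X² - 3*X) - 25)*√X = (-25 + X² - 3*X)*√X = √X*(-25 + X² - 3*X))
H(M) = 5*M
h(p(4))*H(-16) = (√4*(-25 + 4² - 3*4))*(5*(-16)) = (2*(-25 + 16 - 12))*(-80) = (2*(-21))*(-80) = -42*(-80) = 3360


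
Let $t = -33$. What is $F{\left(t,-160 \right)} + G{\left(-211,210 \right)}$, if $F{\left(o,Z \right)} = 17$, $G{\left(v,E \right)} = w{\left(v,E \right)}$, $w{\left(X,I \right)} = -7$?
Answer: $10$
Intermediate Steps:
$G{\left(v,E \right)} = -7$
$F{\left(t,-160 \right)} + G{\left(-211,210 \right)} = 17 - 7 = 10$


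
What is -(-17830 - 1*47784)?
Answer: 65614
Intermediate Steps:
-(-17830 - 1*47784) = -(-17830 - 47784) = -1*(-65614) = 65614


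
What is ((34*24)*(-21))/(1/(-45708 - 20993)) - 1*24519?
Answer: 1142963817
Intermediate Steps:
((34*24)*(-21))/(1/(-45708 - 20993)) - 1*24519 = (816*(-21))/(1/(-66701)) - 24519 = -17136/(-1/66701) - 24519 = -17136*(-66701) - 24519 = 1142988336 - 24519 = 1142963817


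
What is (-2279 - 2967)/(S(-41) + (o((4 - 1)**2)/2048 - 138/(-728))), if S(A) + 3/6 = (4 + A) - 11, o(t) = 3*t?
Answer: 977686528/9001063 ≈ 108.62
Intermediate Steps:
S(A) = -15/2 + A (S(A) = -1/2 + ((4 + A) - 11) = -1/2 + (-7 + A) = -15/2 + A)
(-2279 - 2967)/(S(-41) + (o((4 - 1)**2)/2048 - 138/(-728))) = (-2279 - 2967)/((-15/2 - 41) + ((3*(4 - 1)**2)/2048 - 138/(-728))) = -5246/(-97/2 + ((3*3**2)*(1/2048) - 138*(-1/728))) = -5246/(-97/2 + ((3*9)*(1/2048) + 69/364)) = -5246/(-97/2 + (27*(1/2048) + 69/364)) = -5246/(-97/2 + (27/2048 + 69/364)) = -5246/(-97/2 + 37785/186368) = -5246/(-9001063/186368) = -5246*(-186368/9001063) = 977686528/9001063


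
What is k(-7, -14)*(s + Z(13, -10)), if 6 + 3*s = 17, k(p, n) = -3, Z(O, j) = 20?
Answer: -71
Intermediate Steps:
s = 11/3 (s = -2 + (1/3)*17 = -2 + 17/3 = 11/3 ≈ 3.6667)
k(-7, -14)*(s + Z(13, -10)) = -3*(11/3 + 20) = -3*71/3 = -71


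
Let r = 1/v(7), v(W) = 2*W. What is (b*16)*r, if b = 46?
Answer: 368/7 ≈ 52.571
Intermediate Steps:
r = 1/14 (r = 1/(2*7) = 1/14 ≈ 0.071429)
(b*16)*r = (46*16)*(1/14) = 736*(1/14) = 368/7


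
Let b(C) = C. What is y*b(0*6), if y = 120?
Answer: 0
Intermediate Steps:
y*b(0*6) = 120*(0*6) = 120*0 = 0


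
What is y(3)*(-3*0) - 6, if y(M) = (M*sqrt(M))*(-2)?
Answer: -6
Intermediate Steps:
y(M) = -2*M**(3/2) (y(M) = M**(3/2)*(-2) = -2*M**(3/2))
y(3)*(-3*0) - 6 = (-6*sqrt(3))*(-3*0) - 6 = -6*sqrt(3)*0 - 6 = 0 - 6 = -6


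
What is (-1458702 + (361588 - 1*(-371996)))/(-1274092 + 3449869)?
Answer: -241706/725259 ≈ -0.33327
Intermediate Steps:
(-1458702 + (361588 - 1*(-371996)))/(-1274092 + 3449869) = (-1458702 + (361588 + 371996))/2175777 = (-1458702 + 733584)*(1/2175777) = -725118*1/2175777 = -241706/725259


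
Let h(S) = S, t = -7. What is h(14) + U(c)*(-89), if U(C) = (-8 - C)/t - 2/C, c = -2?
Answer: -1059/7 ≈ -151.29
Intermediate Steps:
U(C) = 8/7 - 2/C + C/7 (U(C) = (-8 - C)/(-7) - 2/C = (-8 - C)*(-⅐) - 2/C = (8/7 + C/7) - 2/C = 8/7 - 2/C + C/7)
h(14) + U(c)*(-89) = 14 + ((⅐)*(-14 - 2*(8 - 2))/(-2))*(-89) = 14 + ((⅐)*(-½)*(-14 - 2*6))*(-89) = 14 + ((⅐)*(-½)*(-14 - 12))*(-89) = 14 + ((⅐)*(-½)*(-26))*(-89) = 14 + (13/7)*(-89) = 14 - 1157/7 = -1059/7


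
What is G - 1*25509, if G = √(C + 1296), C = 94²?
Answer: -25509 + 2*√2533 ≈ -25408.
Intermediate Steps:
C = 8836
G = 2*√2533 (G = √(8836 + 1296) = √10132 = 2*√2533 ≈ 100.66)
G - 1*25509 = 2*√2533 - 1*25509 = 2*√2533 - 25509 = -25509 + 2*√2533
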